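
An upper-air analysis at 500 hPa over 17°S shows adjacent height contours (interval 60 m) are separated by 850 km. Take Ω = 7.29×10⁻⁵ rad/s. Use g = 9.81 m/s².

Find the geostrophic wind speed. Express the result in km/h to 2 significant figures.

58 km/h

Coriolis parameter at 17°S:
f = 2Ω sin φ = 2 × 7.29×10⁻⁵ × sin 17° = 4.26×10⁻⁵ s⁻¹
Height gradient: |∂Z/∂n| = 60 m / 850000 m = 7.06×10⁻⁵
On a pressure surface, geostrophic balance gives V_g = (g/f)|∂Z/∂n|:
V_g = 9.81 × 7.06×10⁻⁵ / 4.26×10⁻⁵ = 16.2 m/s
Converting: 16.2 m/s × 3.6 = 58 km/h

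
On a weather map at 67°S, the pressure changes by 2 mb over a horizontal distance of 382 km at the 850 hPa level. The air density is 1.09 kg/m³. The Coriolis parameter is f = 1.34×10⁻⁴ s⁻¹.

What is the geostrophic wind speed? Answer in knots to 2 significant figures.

Pressure gradient: |∂P/∂n| = 200 Pa / 382000 m = 5.24×10⁻⁴ Pa/m
Geostrophic balance (pressure-gradient force = Coriolis force):
V_g = (1/(fρ)) |∂P/∂n| = 5.24×10⁻⁴ / (1.34×10⁻⁴ × 1.09) = 3.58 m/s
Converting: 3.58 m/s × 1.944 = 7.0 knots

7.0 knots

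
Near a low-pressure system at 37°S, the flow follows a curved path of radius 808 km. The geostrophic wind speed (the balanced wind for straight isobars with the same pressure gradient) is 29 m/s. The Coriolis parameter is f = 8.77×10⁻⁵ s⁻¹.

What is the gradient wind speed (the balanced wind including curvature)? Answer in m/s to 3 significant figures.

22.1 m/s

Around a low, centrifugal force acts outward with Coriolis, so pressure-gradient force balances both:
(1/ρ)|∂P/∂n| = fV + V²/R  →  V² + fR·V − fR·V_g = 0
With fR = 8.77×10⁻⁵ × 808×10³ m = 70.9 m/s:
V = [−fR + √((fR)² + 4 fR V_g)]/2 = [−70.9 + √(70.9² + 4×70.9×29)]/2 = 22.1 m/s
Subgeostrophic (V < V_g = 29 m/s), as expected around a low.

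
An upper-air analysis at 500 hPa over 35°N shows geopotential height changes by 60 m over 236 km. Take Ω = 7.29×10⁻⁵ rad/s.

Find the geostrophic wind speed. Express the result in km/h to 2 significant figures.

110 km/h

Coriolis parameter at 35°N:
f = 2Ω sin φ = 2 × 7.29×10⁻⁵ × sin 35° = 8.36×10⁻⁵ s⁻¹
Height gradient: |∂Z/∂n| = 60 m / 236000 m = 2.54×10⁻⁴
On a pressure surface, geostrophic balance gives V_g = (g/f)|∂Z/∂n|:
V_g = 9.81 × 2.54×10⁻⁴ / 8.36×10⁻⁵ = 29.8 m/s
Converting: 29.8 m/s × 3.6 = 110 km/h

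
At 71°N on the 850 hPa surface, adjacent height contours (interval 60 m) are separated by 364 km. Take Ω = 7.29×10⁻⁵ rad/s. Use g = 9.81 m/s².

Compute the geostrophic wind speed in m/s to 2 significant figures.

12 m/s

Coriolis parameter at 71°N:
f = 2Ω sin φ = 2 × 7.29×10⁻⁵ × sin 71° = 1.38×10⁻⁴ s⁻¹
Height gradient: |∂Z/∂n| = 60 m / 364000 m = 1.65×10⁻⁴
On a pressure surface, geostrophic balance gives V_g = (g/f)|∂Z/∂n|:
V_g = 9.81 × 1.65×10⁻⁴ / 1.38×10⁻⁴ = 11.7 m/s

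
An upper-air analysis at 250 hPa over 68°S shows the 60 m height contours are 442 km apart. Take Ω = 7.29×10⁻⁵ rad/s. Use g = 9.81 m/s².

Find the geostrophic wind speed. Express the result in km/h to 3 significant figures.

35.5 km/h

Coriolis parameter at 68°S:
f = 2Ω sin φ = 2 × 7.29×10⁻⁵ × sin 68° = 1.35×10⁻⁴ s⁻¹
Height gradient: |∂Z/∂n| = 60 m / 442000 m = 1.36×10⁻⁴
On a pressure surface, geostrophic balance gives V_g = (g/f)|∂Z/∂n|:
V_g = 9.81 × 1.36×10⁻⁴ / 1.35×10⁻⁴ = 9.85 m/s
Converting: 9.85 m/s × 3.6 = 35.5 km/h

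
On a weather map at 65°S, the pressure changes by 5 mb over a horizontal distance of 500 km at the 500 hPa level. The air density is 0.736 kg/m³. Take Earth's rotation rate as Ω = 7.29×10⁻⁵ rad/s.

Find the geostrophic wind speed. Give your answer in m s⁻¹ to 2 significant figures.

10 m s⁻¹

Coriolis parameter at 65°S:
f = 2Ω sin φ = 2 × 7.29×10⁻⁵ × sin 65° = 1.32×10⁻⁴ s⁻¹
Pressure gradient: |∂P/∂n| = 500 Pa / 500000 m = 1.00×10⁻³ Pa/m
Geostrophic balance (pressure-gradient force = Coriolis force):
V_g = (1/(fρ)) |∂P/∂n| = 1.00×10⁻³ / (1.32×10⁻⁴ × 0.736) = 10.3 m/s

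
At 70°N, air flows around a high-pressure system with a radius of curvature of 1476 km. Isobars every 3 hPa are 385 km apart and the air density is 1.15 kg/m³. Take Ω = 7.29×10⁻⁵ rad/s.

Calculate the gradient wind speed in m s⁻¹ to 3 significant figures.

5.07 m s⁻¹

Coriolis parameter at 70°N:
f = 2Ω sin φ = 2 × 7.29×10⁻⁵ × sin 70° = 1.37×10⁻⁴ s⁻¹
Pressure gradient: |∂P/∂n| = 300 Pa / 385000 m = 7.79×10⁻⁴ Pa/m
Geostrophic speed: V_g = |∂P/∂n|/(fρ) = 7.79×10⁻⁴/(1.37×10⁻⁴ × 1.15) = 4.95 m/s
Around a high, pressure-gradient force acts outward with centrifugal, so Coriolis balances both:
fV = (1/ρ)|∂P/∂n| + V²/R  →  V² − fR·V + fR·V_g = 0
With fR = 1.37×10⁻⁴ × 1476×10³ m = 202 m/s:
V = [fR − √((fR)² − 4 fR V_g)]/2 = [202 − √(202² − 4×202×4.95)]/2 = 5.07 m/s
Supergeostrophic (V > V_g = 4.95 m/s), as expected around a high.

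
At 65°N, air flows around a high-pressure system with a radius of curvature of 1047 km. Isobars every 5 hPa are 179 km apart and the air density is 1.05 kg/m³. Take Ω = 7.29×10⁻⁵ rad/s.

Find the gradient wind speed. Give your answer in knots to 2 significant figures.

Coriolis parameter at 65°N:
f = 2Ω sin φ = 2 × 7.29×10⁻⁵ × sin 65° = 1.32×10⁻⁴ s⁻¹
Pressure gradient: |∂P/∂n| = 500 Pa / 179000 m = 2.79×10⁻³ Pa/m
Geostrophic speed: V_g = |∂P/∂n|/(fρ) = 2.79×10⁻³/(1.32×10⁻⁴ × 1.05) = 20.1 m/s
Around a high, pressure-gradient force acts outward with centrifugal, so Coriolis balances both:
fV = (1/ρ)|∂P/∂n| + V²/R  →  V² − fR·V + fR·V_g = 0
With fR = 1.32×10⁻⁴ × 1047×10³ m = 138 m/s:
V = [fR − √((fR)² − 4 fR V_g)]/2 = [138 − √(138² − 4×138×20.1)]/2 = 24.5 m/s
Supergeostrophic (V > V_g = 20.1 m/s), as expected around a high.
Converting: 24.5 m/s × 1.944 = 48 knots

48 knots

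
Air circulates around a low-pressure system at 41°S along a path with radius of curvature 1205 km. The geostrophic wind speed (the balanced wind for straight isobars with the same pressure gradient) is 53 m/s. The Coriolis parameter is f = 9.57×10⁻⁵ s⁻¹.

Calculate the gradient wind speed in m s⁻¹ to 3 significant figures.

39.5 m s⁻¹

Around a low, centrifugal force acts outward with Coriolis, so pressure-gradient force balances both:
(1/ρ)|∂P/∂n| = fV + V²/R  →  V² + fR·V − fR·V_g = 0
With fR = 9.57×10⁻⁵ × 1205×10³ m = 115 m/s:
V = [−fR + √((fR)² + 4 fR V_g)]/2 = [−115 + √(115² + 4×115×53)]/2 = 39.5 m/s
Subgeostrophic (V < V_g = 53 m/s), as expected around a low.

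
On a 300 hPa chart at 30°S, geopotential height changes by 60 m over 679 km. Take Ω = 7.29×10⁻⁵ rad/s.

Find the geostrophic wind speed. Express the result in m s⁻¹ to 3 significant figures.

11.9 m s⁻¹

Coriolis parameter at 30°S:
f = 2Ω sin φ = 2 × 7.29×10⁻⁵ × sin 30° = 7.29×10⁻⁵ s⁻¹
Height gradient: |∂Z/∂n| = 60 m / 679000 m = 8.84×10⁻⁵
On a pressure surface, geostrophic balance gives V_g = (g/f)|∂Z/∂n|:
V_g = 9.81 × 8.84×10⁻⁵ / 7.29×10⁻⁵ = 11.9 m/s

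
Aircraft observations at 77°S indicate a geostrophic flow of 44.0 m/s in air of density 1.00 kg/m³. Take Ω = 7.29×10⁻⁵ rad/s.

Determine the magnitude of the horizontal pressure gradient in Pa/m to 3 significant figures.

Coriolis parameter at 77°S:
f = 2Ω sin φ = 2 × 7.29×10⁻⁵ × sin 77° = 1.42×10⁻⁴ s⁻¹
Geostrophic balance rearranged: |∂P/∂n| = f ρ V_g
|∂P/∂n| = 1.42×10⁻⁴ × 1.00 × 44.0 = 6.25×10⁻³ Pa/m

6.25×10⁻³ Pa/m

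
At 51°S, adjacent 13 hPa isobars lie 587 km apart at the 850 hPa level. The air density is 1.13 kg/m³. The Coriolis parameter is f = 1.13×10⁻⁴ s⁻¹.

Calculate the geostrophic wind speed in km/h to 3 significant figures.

62.4 km/h

Pressure gradient: |∂P/∂n| = 1300 Pa / 587000 m = 2.21×10⁻³ Pa/m
Geostrophic balance (pressure-gradient force = Coriolis force):
V_g = (1/(fρ)) |∂P/∂n| = 2.21×10⁻³ / (1.13×10⁻⁴ × 1.13) = 17.3 m/s
Converting: 17.3 m/s × 3.6 = 62.4 km/h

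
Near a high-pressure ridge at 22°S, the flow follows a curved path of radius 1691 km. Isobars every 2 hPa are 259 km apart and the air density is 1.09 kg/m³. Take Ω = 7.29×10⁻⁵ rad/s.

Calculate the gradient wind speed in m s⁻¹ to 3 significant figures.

15.6 m s⁻¹

Coriolis parameter at 22°S:
f = 2Ω sin φ = 2 × 7.29×10⁻⁵ × sin 22° = 5.46×10⁻⁵ s⁻¹
Pressure gradient: |∂P/∂n| = 200 Pa / 259000 m = 7.72×10⁻⁴ Pa/m
Geostrophic speed: V_g = |∂P/∂n|/(fρ) = 7.72×10⁻⁴/(5.46×10⁻⁵ × 1.09) = 13.0 m/s
Around a high, pressure-gradient force acts outward with centrifugal, so Coriolis balances both:
fV = (1/ρ)|∂P/∂n| + V²/R  →  V² − fR·V + fR·V_g = 0
With fR = 5.46×10⁻⁵ × 1691×10³ m = 92.4 m/s:
V = [fR − √((fR)² − 4 fR V_g)]/2 = [92.4 − √(92.4² − 4×92.4×13)]/2 = 15.6 m/s
Supergeostrophic (V > V_g = 13 m/s), as expected around a high.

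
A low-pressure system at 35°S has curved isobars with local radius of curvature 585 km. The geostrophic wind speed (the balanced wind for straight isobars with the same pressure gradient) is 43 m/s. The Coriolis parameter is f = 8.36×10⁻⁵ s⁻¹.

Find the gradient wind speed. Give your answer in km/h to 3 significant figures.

Around a low, centrifugal force acts outward with Coriolis, so pressure-gradient force balances both:
(1/ρ)|∂P/∂n| = fV + V²/R  →  V² + fR·V − fR·V_g = 0
With fR = 8.36×10⁻⁵ × 585×10³ m = 48.9 m/s:
V = [−fR + √((fR)² + 4 fR V_g)]/2 = [−48.9 + √(48.9² + 4×48.9×43)]/2 = 27.5 m/s
Subgeostrophic (V < V_g = 43 m/s), as expected around a low.
Converting: 27.5 m/s × 3.6 = 99.1 km/h

99.1 km/h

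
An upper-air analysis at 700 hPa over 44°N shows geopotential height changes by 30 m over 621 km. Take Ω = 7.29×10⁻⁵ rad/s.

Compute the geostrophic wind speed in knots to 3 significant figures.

9.10 knots

Coriolis parameter at 44°N:
f = 2Ω sin φ = 2 × 7.29×10⁻⁵ × sin 44° = 1.01×10⁻⁴ s⁻¹
Height gradient: |∂Z/∂n| = 30 m / 621000 m = 4.83×10⁻⁵
On a pressure surface, geostrophic balance gives V_g = (g/f)|∂Z/∂n|:
V_g = 9.81 × 4.83×10⁻⁵ / 1.01×10⁻⁴ = 4.68 m/s
Converting: 4.68 m/s × 1.944 = 9.10 knots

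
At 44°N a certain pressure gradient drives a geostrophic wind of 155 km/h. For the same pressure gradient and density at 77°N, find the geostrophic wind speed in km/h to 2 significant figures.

With the same pressure gradient and density, V_g ∝ 1/f ∝ 1/sin φ.
V₂ = V₁ · sin φ₁ / sin φ₂ = 155 × sin 44° / sin 77°
V₂ = 155 × 0.6947/0.9744 = 110 km/h

110 km/h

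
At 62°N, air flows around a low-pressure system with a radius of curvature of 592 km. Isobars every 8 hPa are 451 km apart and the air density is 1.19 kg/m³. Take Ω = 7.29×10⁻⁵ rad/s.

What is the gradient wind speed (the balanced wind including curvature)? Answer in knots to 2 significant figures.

20 knots

Coriolis parameter at 62°N:
f = 2Ω sin φ = 2 × 7.29×10⁻⁵ × sin 62° = 1.29×10⁻⁴ s⁻¹
Pressure gradient: |∂P/∂n| = 800 Pa / 451000 m = 1.77×10⁻³ Pa/m
Geostrophic speed: V_g = |∂P/∂n|/(fρ) = 1.77×10⁻³/(1.29×10⁻⁴ × 1.19) = 11.6 m/s
Around a low, centrifugal force acts outward with Coriolis, so pressure-gradient force balances both:
(1/ρ)|∂P/∂n| = fV + V²/R  →  V² + fR·V − fR·V_g = 0
With fR = 1.29×10⁻⁴ × 592×10³ m = 76.2 m/s:
V = [−fR + √((fR)² + 4 fR V_g)]/2 = [−76.2 + √(76.2² + 4×76.2×11.6)]/2 = 10.2 m/s
Subgeostrophic (V < V_g = 11.6 m/s), as expected around a low.
Converting: 10.2 m/s × 1.944 = 20 knots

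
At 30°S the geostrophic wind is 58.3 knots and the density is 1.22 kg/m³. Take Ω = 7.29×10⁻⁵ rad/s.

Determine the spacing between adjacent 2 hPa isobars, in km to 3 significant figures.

75.0 km

Coriolis parameter at 30°S:
f = 2Ω sin φ = 2 × 7.29×10⁻⁵ × sin 30° = 7.29×10⁻⁵ s⁻¹
Wind speed in SI: 58.3 knots = 30.0 m/s
Geostrophic balance rearranged: |∂P/∂n| = f ρ V_g
|∂P/∂n| = 7.29×10⁻⁵ × 1.22 × 30.0 = 2.67×10⁻³ Pa/m
Isobar spacing: Δn = ΔP/|∂P/∂n| = 200 Pa / 2.67×10⁻³ Pa/m = 74978 m ≈ 75.0 km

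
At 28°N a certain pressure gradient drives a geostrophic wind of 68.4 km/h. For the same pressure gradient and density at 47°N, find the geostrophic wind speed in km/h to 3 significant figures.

With the same pressure gradient and density, V_g ∝ 1/f ∝ 1/sin φ.
V₂ = V₁ · sin φ₁ / sin φ₂ = 68.4 × sin 28° / sin 47°
V₂ = 68.4 × 0.4695/0.7314 = 43.9 km/h

43.9 km/h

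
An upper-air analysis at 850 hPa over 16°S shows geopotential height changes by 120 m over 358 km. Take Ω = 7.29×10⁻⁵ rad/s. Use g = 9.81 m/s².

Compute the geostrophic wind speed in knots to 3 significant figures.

159 knots

Coriolis parameter at 16°S:
f = 2Ω sin φ = 2 × 7.29×10⁻⁵ × sin 16° = 4.02×10⁻⁵ s⁻¹
Height gradient: |∂Z/∂n| = 120 m / 358000 m = 3.35×10⁻⁴
On a pressure surface, geostrophic balance gives V_g = (g/f)|∂Z/∂n|:
V_g = 9.81 × 3.35×10⁻⁴ / 4.02×10⁻⁵ = 81.8 m/s
Converting: 81.8 m/s × 1.944 = 159 knots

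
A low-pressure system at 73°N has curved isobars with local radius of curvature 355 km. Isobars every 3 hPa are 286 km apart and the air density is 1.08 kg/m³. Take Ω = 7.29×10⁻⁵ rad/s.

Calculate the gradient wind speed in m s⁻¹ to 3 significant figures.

6.19 m s⁻¹

Coriolis parameter at 73°N:
f = 2Ω sin φ = 2 × 7.29×10⁻⁵ × sin 73° = 1.39×10⁻⁴ s⁻¹
Pressure gradient: |∂P/∂n| = 300 Pa / 286000 m = 1.05×10⁻³ Pa/m
Geostrophic speed: V_g = |∂P/∂n|/(fρ) = 1.05×10⁻³/(1.39×10⁻⁴ × 1.08) = 6.97 m/s
Around a low, centrifugal force acts outward with Coriolis, so pressure-gradient force balances both:
(1/ρ)|∂P/∂n| = fV + V²/R  →  V² + fR·V − fR·V_g = 0
With fR = 1.39×10⁻⁴ × 355×10³ m = 49.5 m/s:
V = [−fR + √((fR)² + 4 fR V_g)]/2 = [−49.5 + √(49.5² + 4×49.5×6.97)]/2 = 6.19 m/s
Subgeostrophic (V < V_g = 6.97 m/s), as expected around a low.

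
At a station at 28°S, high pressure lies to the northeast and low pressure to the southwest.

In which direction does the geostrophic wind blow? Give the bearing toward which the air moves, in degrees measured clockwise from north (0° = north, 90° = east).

135°

The pressure-gradient force points toward the southwest (bearing 225°).
Geostrophic balance: in the Southern Hemisphere the Coriolis force deflects motion to the left, so the geostrophic wind blows 90° to the left of the pressure-gradient force (low pressure on the right).
Rotating 225° by 90° counterclockwise gives 135° — the wind blows toward the southeast.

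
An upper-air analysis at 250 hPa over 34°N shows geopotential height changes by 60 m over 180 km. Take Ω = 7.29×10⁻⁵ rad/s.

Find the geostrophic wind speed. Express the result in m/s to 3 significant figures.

Coriolis parameter at 34°N:
f = 2Ω sin φ = 2 × 7.29×10⁻⁵ × sin 34° = 8.15×10⁻⁵ s⁻¹
Height gradient: |∂Z/∂n| = 60 m / 180000 m = 3.33×10⁻⁴
On a pressure surface, geostrophic balance gives V_g = (g/f)|∂Z/∂n|:
V_g = 9.81 × 3.33×10⁻⁴ / 8.15×10⁻⁵ = 40.1 m/s

40.1 m/s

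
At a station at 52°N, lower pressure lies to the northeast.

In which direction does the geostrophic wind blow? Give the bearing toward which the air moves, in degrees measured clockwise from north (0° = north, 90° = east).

The pressure-gradient force points toward the northeast (bearing 045°).
Geostrophic balance: in the Northern Hemisphere the Coriolis force deflects motion to the right, so the geostrophic wind blows 90° to the right of the pressure-gradient force (low pressure on the left).
Rotating 045° by 90° clockwise gives 135° — the wind blows toward the southeast.

135°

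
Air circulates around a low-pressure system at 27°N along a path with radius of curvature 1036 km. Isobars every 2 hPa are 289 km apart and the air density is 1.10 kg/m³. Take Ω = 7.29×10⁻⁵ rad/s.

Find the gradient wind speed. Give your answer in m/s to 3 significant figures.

Coriolis parameter at 27°N:
f = 2Ω sin φ = 2 × 7.29×10⁻⁵ × sin 27° = 6.62×10⁻⁵ s⁻¹
Pressure gradient: |∂P/∂n| = 200 Pa / 289000 m = 6.92×10⁻⁴ Pa/m
Geostrophic speed: V_g = |∂P/∂n|/(fρ) = 6.92×10⁻⁴/(6.62×10⁻⁵ × 1.10) = 9.50 m/s
Around a low, centrifugal force acts outward with Coriolis, so pressure-gradient force balances both:
(1/ρ)|∂P/∂n| = fV + V²/R  →  V² + fR·V − fR·V_g = 0
With fR = 6.62×10⁻⁵ × 1036×10³ m = 68.6 m/s:
V = [−fR + √((fR)² + 4 fR V_g)]/2 = [−68.6 + √(68.6² + 4×68.6×9.5)]/2 = 8.46 m/s
Subgeostrophic (V < V_g = 9.5 m/s), as expected around a low.

8.46 m/s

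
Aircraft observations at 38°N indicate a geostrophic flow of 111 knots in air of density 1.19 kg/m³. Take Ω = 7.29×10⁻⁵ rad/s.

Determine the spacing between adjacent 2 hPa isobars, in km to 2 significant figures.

33 km

Coriolis parameter at 38°N:
f = 2Ω sin φ = 2 × 7.29×10⁻⁵ × sin 38° = 8.98×10⁻⁵ s⁻¹
Wind speed in SI: 111 knots = 57.1 m/s
Geostrophic balance rearranged: |∂P/∂n| = f ρ V_g
|∂P/∂n| = 8.98×10⁻⁵ × 1.19 × 57.1 = 6.10×10⁻³ Pa/m
Isobar spacing: Δn = ΔP/|∂P/∂n| = 200 Pa / 6.10×10⁻³ Pa/m = 32789 m ≈ 33 km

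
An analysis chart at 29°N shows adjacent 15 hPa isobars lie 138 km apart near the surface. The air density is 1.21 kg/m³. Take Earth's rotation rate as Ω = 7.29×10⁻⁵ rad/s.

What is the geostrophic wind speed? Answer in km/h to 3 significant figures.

458 km/h

Coriolis parameter at 29°N:
f = 2Ω sin φ = 2 × 7.29×10⁻⁵ × sin 29° = 7.07×10⁻⁵ s⁻¹
Pressure gradient: |∂P/∂n| = 1500 Pa / 138000 m = 1.09×10⁻² Pa/m
Geostrophic balance (pressure-gradient force = Coriolis force):
V_g = (1/(fρ)) |∂P/∂n| = 1.09×10⁻² / (7.07×10⁻⁵ × 1.21) = 127 m/s
Converting: 127 m/s × 3.6 = 458 km/h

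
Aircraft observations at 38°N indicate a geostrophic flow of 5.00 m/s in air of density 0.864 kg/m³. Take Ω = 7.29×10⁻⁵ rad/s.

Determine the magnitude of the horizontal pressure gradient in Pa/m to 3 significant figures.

Coriolis parameter at 38°N:
f = 2Ω sin φ = 2 × 7.29×10⁻⁵ × sin 38° = 8.98×10⁻⁵ s⁻¹
Geostrophic balance rearranged: |∂P/∂n| = f ρ V_g
|∂P/∂n| = 8.98×10⁻⁵ × 0.864 × 5.00 = 3.88×10⁻⁴ Pa/m

3.88×10⁻⁴ Pa/m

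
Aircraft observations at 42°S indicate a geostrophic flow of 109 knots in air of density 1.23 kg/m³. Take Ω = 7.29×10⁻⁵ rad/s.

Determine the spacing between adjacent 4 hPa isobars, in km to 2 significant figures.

Coriolis parameter at 42°S:
f = 2Ω sin φ = 2 × 7.29×10⁻⁵ × sin 42° = 9.76×10⁻⁵ s⁻¹
Wind speed in SI: 109 knots = 56.1 m/s
Geostrophic balance rearranged: |∂P/∂n| = f ρ V_g
|∂P/∂n| = 9.76×10⁻⁵ × 1.23 × 56.1 = 6.73×10⁻³ Pa/m
Isobar spacing: Δn = ΔP/|∂P/∂n| = 400 Pa / 6.73×10⁻³ Pa/m = 59446 m ≈ 59 km

59 km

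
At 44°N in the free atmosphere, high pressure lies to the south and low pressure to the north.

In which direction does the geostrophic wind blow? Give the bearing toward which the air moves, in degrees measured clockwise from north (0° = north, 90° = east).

090°

The pressure-gradient force points toward the north (bearing 000°).
Geostrophic balance: in the Northern Hemisphere the Coriolis force deflects motion to the right, so the geostrophic wind blows 90° to the right of the pressure-gradient force (low pressure on the left).
Rotating 000° by 90° clockwise gives 090° — the wind blows toward the east.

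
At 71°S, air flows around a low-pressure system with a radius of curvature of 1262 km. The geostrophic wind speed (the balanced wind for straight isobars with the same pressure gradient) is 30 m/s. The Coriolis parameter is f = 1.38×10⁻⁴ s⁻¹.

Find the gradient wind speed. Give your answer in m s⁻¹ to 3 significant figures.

Around a low, centrifugal force acts outward with Coriolis, so pressure-gradient force balances both:
(1/ρ)|∂P/∂n| = fV + V²/R  →  V² + fR·V − fR·V_g = 0
With fR = 1.38×10⁻⁴ × 1262×10³ m = 174 m/s:
V = [−fR + √((fR)² + 4 fR V_g)]/2 = [−174 + √(174² + 4×174×30)]/2 = 26.1 m/s
Subgeostrophic (V < V_g = 30 m/s), as expected around a low.

26.1 m s⁻¹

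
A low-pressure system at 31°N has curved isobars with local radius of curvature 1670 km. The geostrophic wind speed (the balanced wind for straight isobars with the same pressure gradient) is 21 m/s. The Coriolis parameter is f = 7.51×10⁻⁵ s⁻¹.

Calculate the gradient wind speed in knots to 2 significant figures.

36 knots

Around a low, centrifugal force acts outward with Coriolis, so pressure-gradient force balances both:
(1/ρ)|∂P/∂n| = fV + V²/R  →  V² + fR·V − fR·V_g = 0
With fR = 7.51×10⁻⁵ × 1670×10³ m = 125 m/s:
V = [−fR + √((fR)² + 4 fR V_g)]/2 = [−125 + √(125² + 4×125×21)]/2 = 18.3 m/s
Subgeostrophic (V < V_g = 21 m/s), as expected around a low.
Converting: 18.3 m/s × 1.944 = 36 knots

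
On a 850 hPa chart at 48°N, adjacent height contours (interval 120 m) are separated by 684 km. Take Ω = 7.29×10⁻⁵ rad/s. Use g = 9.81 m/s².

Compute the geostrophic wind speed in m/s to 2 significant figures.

Coriolis parameter at 48°N:
f = 2Ω sin φ = 2 × 7.29×10⁻⁵ × sin 48° = 1.08×10⁻⁴ s⁻¹
Height gradient: |∂Z/∂n| = 120 m / 684000 m = 1.75×10⁻⁴
On a pressure surface, geostrophic balance gives V_g = (g/f)|∂Z/∂n|:
V_g = 9.81 × 1.75×10⁻⁴ / 1.08×10⁻⁴ = 15.9 m/s

16 m/s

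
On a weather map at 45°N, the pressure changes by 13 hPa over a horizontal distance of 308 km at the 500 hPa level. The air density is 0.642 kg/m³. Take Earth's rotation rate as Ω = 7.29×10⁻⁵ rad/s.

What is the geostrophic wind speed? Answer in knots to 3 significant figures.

Coriolis parameter at 45°N:
f = 2Ω sin φ = 2 × 7.29×10⁻⁵ × sin 45° = 1.03×10⁻⁴ s⁻¹
Pressure gradient: |∂P/∂n| = 1300 Pa / 308000 m = 4.22×10⁻³ Pa/m
Geostrophic balance (pressure-gradient force = Coriolis force):
V_g = (1/(fρ)) |∂P/∂n| = 4.22×10⁻³ / (1.03×10⁻⁴ × 0.642) = 63.8 m/s
Converting: 63.8 m/s × 1.944 = 124 knots

124 knots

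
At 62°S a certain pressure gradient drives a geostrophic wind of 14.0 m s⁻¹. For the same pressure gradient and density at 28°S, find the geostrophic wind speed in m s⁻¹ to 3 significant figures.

With the same pressure gradient and density, V_g ∝ 1/f ∝ 1/sin φ.
V₂ = V₁ · sin φ₁ / sin φ₂ = 14.0 × sin 62° / sin 28°
V₂ = 14.0 × 0.8829/0.4695 = 26.3 m s⁻¹

26.3 m s⁻¹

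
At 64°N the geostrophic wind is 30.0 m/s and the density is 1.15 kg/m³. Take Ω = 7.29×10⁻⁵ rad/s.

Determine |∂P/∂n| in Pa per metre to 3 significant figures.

Coriolis parameter at 64°N:
f = 2Ω sin φ = 2 × 7.29×10⁻⁵ × sin 64° = 1.31×10⁻⁴ s⁻¹
Geostrophic balance rearranged: |∂P/∂n| = f ρ V_g
|∂P/∂n| = 1.31×10⁻⁴ × 1.15 × 30.0 = 4.52×10⁻³ Pa/m

4.52×10⁻³ Pa/m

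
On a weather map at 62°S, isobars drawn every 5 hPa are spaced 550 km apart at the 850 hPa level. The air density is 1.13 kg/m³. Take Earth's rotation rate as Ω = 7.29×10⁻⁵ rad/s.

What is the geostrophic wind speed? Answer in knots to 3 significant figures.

Coriolis parameter at 62°S:
f = 2Ω sin φ = 2 × 7.29×10⁻⁵ × sin 62° = 1.29×10⁻⁴ s⁻¹
Pressure gradient: |∂P/∂n| = 500 Pa / 550000 m = 9.09×10⁻⁴ Pa/m
Geostrophic balance (pressure-gradient force = Coriolis force):
V_g = (1/(fρ)) |∂P/∂n| = 9.09×10⁻⁴ / (1.29×10⁻⁴ × 1.13) = 6.25 m/s
Converting: 6.25 m/s × 1.944 = 12.1 knots

12.1 knots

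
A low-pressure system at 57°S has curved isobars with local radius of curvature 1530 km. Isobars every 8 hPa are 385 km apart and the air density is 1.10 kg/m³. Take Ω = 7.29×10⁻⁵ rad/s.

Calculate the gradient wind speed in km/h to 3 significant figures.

Coriolis parameter at 57°S:
f = 2Ω sin φ = 2 × 7.29×10⁻⁵ × sin 57° = 1.22×10⁻⁴ s⁻¹
Pressure gradient: |∂P/∂n| = 800 Pa / 385000 m = 2.08×10⁻³ Pa/m
Geostrophic speed: V_g = |∂P/∂n|/(fρ) = 2.08×10⁻³/(1.22×10⁻⁴ × 1.10) = 15.4 m/s
Around a low, centrifugal force acts outward with Coriolis, so pressure-gradient force balances both:
(1/ρ)|∂P/∂n| = fV + V²/R  →  V² + fR·V − fR·V_g = 0
With fR = 1.22×10⁻⁴ × 1530×10³ m = 187 m/s:
V = [−fR + √((fR)² + 4 fR V_g)]/2 = [−187 + √(187² + 4×187×15.4)]/2 = 14.3 m/s
Subgeostrophic (V < V_g = 15.4 m/s), as expected around a low.
Converting: 14.3 m/s × 3.6 = 51.7 km/h

51.7 km/h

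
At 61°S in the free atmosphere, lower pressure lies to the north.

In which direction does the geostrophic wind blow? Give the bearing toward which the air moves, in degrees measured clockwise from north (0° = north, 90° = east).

The pressure-gradient force points toward the north (bearing 000°).
Geostrophic balance: in the Southern Hemisphere the Coriolis force deflects motion to the left, so the geostrophic wind blows 90° to the left of the pressure-gradient force (low pressure on the right).
Rotating 000° by 90° counterclockwise gives 270° — the wind blows toward the west.

270°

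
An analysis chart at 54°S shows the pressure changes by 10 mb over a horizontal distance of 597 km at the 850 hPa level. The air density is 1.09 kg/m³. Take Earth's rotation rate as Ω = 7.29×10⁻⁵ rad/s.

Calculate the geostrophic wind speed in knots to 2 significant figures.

25 knots

Coriolis parameter at 54°S:
f = 2Ω sin φ = 2 × 7.29×10⁻⁵ × sin 54° = 1.18×10⁻⁴ s⁻¹
Pressure gradient: |∂P/∂n| = 1000 Pa / 597000 m = 1.68×10⁻³ Pa/m
Geostrophic balance (pressure-gradient force = Coriolis force):
V_g = (1/(fρ)) |∂P/∂n| = 1.68×10⁻³ / (1.18×10⁻⁴ × 1.09) = 13.0 m/s
Converting: 13.0 m/s × 1.944 = 25 knots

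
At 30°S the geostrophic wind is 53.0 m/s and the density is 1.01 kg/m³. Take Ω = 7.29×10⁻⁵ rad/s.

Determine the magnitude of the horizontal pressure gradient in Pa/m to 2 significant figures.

3.9×10⁻³ Pa/m

Coriolis parameter at 30°S:
f = 2Ω sin φ = 2 × 7.29×10⁻⁵ × sin 30° = 7.29×10⁻⁵ s⁻¹
Geostrophic balance rearranged: |∂P/∂n| = f ρ V_g
|∂P/∂n| = 7.29×10⁻⁵ × 1.01 × 53.0 = 3.90×10⁻³ Pa/m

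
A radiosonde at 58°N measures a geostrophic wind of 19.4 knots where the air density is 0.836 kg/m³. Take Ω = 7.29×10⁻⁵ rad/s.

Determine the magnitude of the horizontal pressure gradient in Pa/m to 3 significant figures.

1.03×10⁻³ Pa/m

Coriolis parameter at 58°N:
f = 2Ω sin φ = 2 × 7.29×10⁻⁵ × sin 58° = 1.24×10⁻⁴ s⁻¹
Wind speed in SI: 19.4 knots = 9.98 m/s
Geostrophic balance rearranged: |∂P/∂n| = f ρ V_g
|∂P/∂n| = 1.24×10⁻⁴ × 0.836 × 9.98 = 1.03×10⁻³ Pa/m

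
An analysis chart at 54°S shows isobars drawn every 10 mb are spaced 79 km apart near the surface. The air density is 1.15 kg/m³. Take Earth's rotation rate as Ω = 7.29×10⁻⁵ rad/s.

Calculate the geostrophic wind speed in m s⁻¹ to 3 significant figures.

93.3 m s⁻¹

Coriolis parameter at 54°S:
f = 2Ω sin φ = 2 × 7.29×10⁻⁵ × sin 54° = 1.18×10⁻⁴ s⁻¹
Pressure gradient: |∂P/∂n| = 1000 Pa / 79000 m = 1.27×10⁻² Pa/m
Geostrophic balance (pressure-gradient force = Coriolis force):
V_g = (1/(fρ)) |∂P/∂n| = 1.27×10⁻² / (1.18×10⁻⁴ × 1.15) = 93.3 m/s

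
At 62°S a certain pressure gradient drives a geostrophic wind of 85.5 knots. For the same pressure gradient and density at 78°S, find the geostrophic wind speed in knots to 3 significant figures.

With the same pressure gradient and density, V_g ∝ 1/f ∝ 1/sin φ.
V₂ = V₁ · sin φ₁ / sin φ₂ = 85.5 × sin 62° / sin 78°
V₂ = 85.5 × 0.8829/0.9781 = 77.2 knots

77.2 knots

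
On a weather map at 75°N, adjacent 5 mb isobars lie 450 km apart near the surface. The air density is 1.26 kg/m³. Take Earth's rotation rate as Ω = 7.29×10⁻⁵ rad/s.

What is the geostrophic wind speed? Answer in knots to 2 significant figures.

Coriolis parameter at 75°N:
f = 2Ω sin φ = 2 × 7.29×10⁻⁵ × sin 75° = 1.41×10⁻⁴ s⁻¹
Pressure gradient: |∂P/∂n| = 500 Pa / 450000 m = 1.11×10⁻³ Pa/m
Geostrophic balance (pressure-gradient force = Coriolis force):
V_g = (1/(fρ)) |∂P/∂n| = 1.11×10⁻³ / (1.41×10⁻⁴ × 1.26) = 6.26 m/s
Converting: 6.26 m/s × 1.944 = 12 knots

12 knots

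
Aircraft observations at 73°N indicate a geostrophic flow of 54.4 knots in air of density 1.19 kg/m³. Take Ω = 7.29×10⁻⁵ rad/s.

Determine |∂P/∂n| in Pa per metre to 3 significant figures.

Coriolis parameter at 73°N:
f = 2Ω sin φ = 2 × 7.29×10⁻⁵ × sin 73° = 1.39×10⁻⁴ s⁻¹
Wind speed in SI: 54.4 knots = 28.0 m/s
Geostrophic balance rearranged: |∂P/∂n| = f ρ V_g
|∂P/∂n| = 1.39×10⁻⁴ × 1.19 × 28.0 = 4.64×10⁻³ Pa/m

4.64×10⁻³ Pa/m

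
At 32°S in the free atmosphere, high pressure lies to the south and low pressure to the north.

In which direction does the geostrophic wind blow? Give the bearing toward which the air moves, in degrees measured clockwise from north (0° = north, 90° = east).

The pressure-gradient force points toward the north (bearing 000°).
Geostrophic balance: in the Southern Hemisphere the Coriolis force deflects motion to the left, so the geostrophic wind blows 90° to the left of the pressure-gradient force (low pressure on the right).
Rotating 000° by 90° counterclockwise gives 270° — the wind blows toward the west.

270°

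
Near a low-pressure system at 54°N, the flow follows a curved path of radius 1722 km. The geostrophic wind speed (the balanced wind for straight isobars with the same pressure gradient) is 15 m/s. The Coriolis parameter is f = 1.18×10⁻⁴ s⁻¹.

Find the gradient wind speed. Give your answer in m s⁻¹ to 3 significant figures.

14.0 m s⁻¹

Around a low, centrifugal force acts outward with Coriolis, so pressure-gradient force balances both:
(1/ρ)|∂P/∂n| = fV + V²/R  →  V² + fR·V − fR·V_g = 0
With fR = 1.18×10⁻⁴ × 1722×10³ m = 203 m/s:
V = [−fR + √((fR)² + 4 fR V_g)]/2 = [−203 + √(203² + 4×203×15)]/2 = 14 m/s
Subgeostrophic (V < V_g = 15 m/s), as expected around a low.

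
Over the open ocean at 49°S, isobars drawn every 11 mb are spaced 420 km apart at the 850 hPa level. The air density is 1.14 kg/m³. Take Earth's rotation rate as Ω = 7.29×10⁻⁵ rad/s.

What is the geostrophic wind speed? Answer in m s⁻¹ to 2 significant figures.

Coriolis parameter at 49°S:
f = 2Ω sin φ = 2 × 7.29×10⁻⁵ × sin 49° = 1.10×10⁻⁴ s⁻¹
Pressure gradient: |∂P/∂n| = 1100 Pa / 420000 m = 2.62×10⁻³ Pa/m
Geostrophic balance (pressure-gradient force = Coriolis force):
V_g = (1/(fρ)) |∂P/∂n| = 2.62×10⁻³ / (1.10×10⁻⁴ × 1.14) = 20.9 m/s

21 m s⁻¹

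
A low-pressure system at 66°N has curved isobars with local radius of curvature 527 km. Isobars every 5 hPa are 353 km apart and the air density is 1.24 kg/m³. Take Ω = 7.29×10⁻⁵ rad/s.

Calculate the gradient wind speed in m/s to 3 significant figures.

Coriolis parameter at 66°N:
f = 2Ω sin φ = 2 × 7.29×10⁻⁵ × sin 66° = 1.33×10⁻⁴ s⁻¹
Pressure gradient: |∂P/∂n| = 500 Pa / 353000 m = 1.42×10⁻³ Pa/m
Geostrophic speed: V_g = |∂P/∂n|/(fρ) = 1.42×10⁻³/(1.33×10⁻⁴ × 1.24) = 8.58 m/s
Around a low, centrifugal force acts outward with Coriolis, so pressure-gradient force balances both:
(1/ρ)|∂P/∂n| = fV + V²/R  →  V² + fR·V − fR·V_g = 0
With fR = 1.33×10⁻⁴ × 527×10³ m = 70.2 m/s:
V = [−fR + √((fR)² + 4 fR V_g)]/2 = [−70.2 + √(70.2² + 4×70.2×8.58)]/2 = 7.73 m/s
Subgeostrophic (V < V_g = 8.58 m/s), as expected around a low.

7.73 m/s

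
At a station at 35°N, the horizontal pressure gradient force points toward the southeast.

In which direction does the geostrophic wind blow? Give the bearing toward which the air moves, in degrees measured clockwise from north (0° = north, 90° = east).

The pressure-gradient force points toward the southeast (bearing 135°).
Geostrophic balance: in the Northern Hemisphere the Coriolis force deflects motion to the right, so the geostrophic wind blows 90° to the right of the pressure-gradient force (low pressure on the left).
Rotating 135° by 90° clockwise gives 225° — the wind blows toward the southwest.

225°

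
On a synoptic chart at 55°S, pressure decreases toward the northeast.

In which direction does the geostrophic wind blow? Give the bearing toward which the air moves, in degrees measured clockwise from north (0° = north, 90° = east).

315°

The pressure-gradient force points toward the northeast (bearing 045°).
Geostrophic balance: in the Southern Hemisphere the Coriolis force deflects motion to the left, so the geostrophic wind blows 90° to the left of the pressure-gradient force (low pressure on the right).
Rotating 045° by 90° counterclockwise gives 315° — the wind blows toward the northwest.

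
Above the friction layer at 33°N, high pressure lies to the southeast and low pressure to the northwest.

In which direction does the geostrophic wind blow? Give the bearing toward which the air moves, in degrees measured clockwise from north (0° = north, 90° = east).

045°

The pressure-gradient force points toward the northwest (bearing 315°).
Geostrophic balance: in the Northern Hemisphere the Coriolis force deflects motion to the right, so the geostrophic wind blows 90° to the right of the pressure-gradient force (low pressure on the left).
Rotating 315° by 90° clockwise gives 045° — the wind blows toward the northeast.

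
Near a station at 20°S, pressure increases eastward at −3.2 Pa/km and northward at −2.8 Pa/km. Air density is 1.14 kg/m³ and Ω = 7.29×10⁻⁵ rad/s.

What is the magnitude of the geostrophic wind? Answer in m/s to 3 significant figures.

74.8 m/s

Coriolis parameter at 20°S:
f = 2Ω sin φ = 2 × 7.29×10⁻⁵ × sin 20° = 4.99×10⁻⁵ s⁻¹
In the Southern Hemisphere f is negative: f = −4.99×10⁻⁵ s⁻¹.
Component geostrophic relations (x east, y north):
u_g = −(1/(fρ)) ∂P/∂y,  v_g = (1/(fρ)) ∂P/∂x
u_g = −(−2.8×10⁻³)/(−4.99×10⁻⁵ × 1.14) = −49.3 m/s;  v_g = (−3.2×10⁻³)/(−4.99×10⁻⁵ × 1.14) = 56.3 m/s
|V_g| = √(u_g² + v_g²) = 74.8 m/s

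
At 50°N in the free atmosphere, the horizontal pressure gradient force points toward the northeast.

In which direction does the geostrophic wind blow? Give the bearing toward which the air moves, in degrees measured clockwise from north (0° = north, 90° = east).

135°

The pressure-gradient force points toward the northeast (bearing 045°).
Geostrophic balance: in the Northern Hemisphere the Coriolis force deflects motion to the right, so the geostrophic wind blows 90° to the right of the pressure-gradient force (low pressure on the left).
Rotating 045° by 90° clockwise gives 135° — the wind blows toward the southeast.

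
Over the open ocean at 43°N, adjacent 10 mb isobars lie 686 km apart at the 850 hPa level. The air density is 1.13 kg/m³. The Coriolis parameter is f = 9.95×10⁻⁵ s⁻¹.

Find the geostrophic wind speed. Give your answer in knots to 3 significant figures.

25.2 knots

Pressure gradient: |∂P/∂n| = 1000 Pa / 686000 m = 1.46×10⁻³ Pa/m
Geostrophic balance (pressure-gradient force = Coriolis force):
V_g = (1/(fρ)) |∂P/∂n| = 1.46×10⁻³ / (9.95×10⁻⁵ × 1.13) = 13.0 m/s
Converting: 13.0 m/s × 1.944 = 25.2 knots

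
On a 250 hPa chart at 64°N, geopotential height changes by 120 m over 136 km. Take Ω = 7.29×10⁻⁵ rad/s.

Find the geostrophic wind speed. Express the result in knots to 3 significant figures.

Coriolis parameter at 64°N:
f = 2Ω sin φ = 2 × 7.29×10⁻⁵ × sin 64° = 1.31×10⁻⁴ s⁻¹
Height gradient: |∂Z/∂n| = 120 m / 136000 m = 8.82×10⁻⁴
On a pressure surface, geostrophic balance gives V_g = (g/f)|∂Z/∂n|:
V_g = 9.81 × 8.82×10⁻⁴ / 1.31×10⁻⁴ = 66.1 m/s
Converting: 66.1 m/s × 1.944 = 128 knots

128 knots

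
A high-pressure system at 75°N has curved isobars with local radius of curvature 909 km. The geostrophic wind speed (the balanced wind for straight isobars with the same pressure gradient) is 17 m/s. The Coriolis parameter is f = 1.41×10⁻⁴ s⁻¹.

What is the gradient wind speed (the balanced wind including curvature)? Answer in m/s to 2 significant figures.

Around a high, pressure-gradient force acts outward with centrifugal, so Coriolis balances both:
fV = (1/ρ)|∂P/∂n| + V²/R  →  V² − fR·V + fR·V_g = 0
With fR = 1.41×10⁻⁴ × 909×10³ m = 128 m/s:
V = [fR − √((fR)² − 4 fR V_g)]/2 = [128 − √(128² − 4×128×17)]/2 = 20.2 m/s
Supergeostrophic (V > V_g = 17 m/s), as expected around a high.

20 m/s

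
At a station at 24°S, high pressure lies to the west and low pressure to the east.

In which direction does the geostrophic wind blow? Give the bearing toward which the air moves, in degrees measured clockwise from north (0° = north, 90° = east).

000°

The pressure-gradient force points toward the east (bearing 090°).
Geostrophic balance: in the Southern Hemisphere the Coriolis force deflects motion to the left, so the geostrophic wind blows 90° to the left of the pressure-gradient force (low pressure on the right).
Rotating 090° by 90° counterclockwise gives 000° — the wind blows toward the north.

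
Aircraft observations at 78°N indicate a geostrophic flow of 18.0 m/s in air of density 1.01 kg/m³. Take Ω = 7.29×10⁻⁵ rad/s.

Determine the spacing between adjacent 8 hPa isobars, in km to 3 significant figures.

Coriolis parameter at 78°N:
f = 2Ω sin φ = 2 × 7.29×10⁻⁵ × sin 78° = 1.43×10⁻⁴ s⁻¹
Geostrophic balance rearranged: |∂P/∂n| = f ρ V_g
|∂P/∂n| = 1.43×10⁻⁴ × 1.01 × 18.0 = 2.59×10⁻³ Pa/m
Isobar spacing: Δn = ΔP/|∂P/∂n| = 800 Pa / 2.59×10⁻³ Pa/m = 308556 m ≈ 309 km

309 km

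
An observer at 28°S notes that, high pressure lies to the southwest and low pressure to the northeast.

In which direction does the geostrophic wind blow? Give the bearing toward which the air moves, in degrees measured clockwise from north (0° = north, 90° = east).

315°

The pressure-gradient force points toward the northeast (bearing 045°).
Geostrophic balance: in the Southern Hemisphere the Coriolis force deflects motion to the left, so the geostrophic wind blows 90° to the left of the pressure-gradient force (low pressure on the right).
Rotating 045° by 90° counterclockwise gives 315° — the wind blows toward the northwest.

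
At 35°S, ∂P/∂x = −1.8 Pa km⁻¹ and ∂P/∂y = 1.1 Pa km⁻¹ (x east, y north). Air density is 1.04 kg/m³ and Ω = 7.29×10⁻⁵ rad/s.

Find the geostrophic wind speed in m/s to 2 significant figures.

Coriolis parameter at 35°S:
f = 2Ω sin φ = 2 × 7.29×10⁻⁵ × sin 35° = 8.36×10⁻⁵ s⁻¹
In the Southern Hemisphere f is negative: f = −8.36×10⁻⁵ s⁻¹.
Component geostrophic relations (x east, y north):
u_g = −(1/(fρ)) ∂P/∂y,  v_g = (1/(fρ)) ∂P/∂x
u_g = −(1.1×10⁻³)/(−8.36×10⁻⁵ × 1.04) = 12.6 m/s;  v_g = (−1.8×10⁻³)/(−8.36×10⁻⁵ × 1.04) = 20.7 m/s
|V_g| = √(u_g² + v_g²) = 24.3 m/s

24 m/s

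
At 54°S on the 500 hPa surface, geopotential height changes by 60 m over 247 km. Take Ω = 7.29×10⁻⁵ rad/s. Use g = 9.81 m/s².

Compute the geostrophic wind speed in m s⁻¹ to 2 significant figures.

Coriolis parameter at 54°S:
f = 2Ω sin φ = 2 × 7.29×10⁻⁵ × sin 54° = 1.18×10⁻⁴ s⁻¹
Height gradient: |∂Z/∂n| = 60 m / 247000 m = 2.43×10⁻⁴
On a pressure surface, geostrophic balance gives V_g = (g/f)|∂Z/∂n|:
V_g = 9.81 × 2.43×10⁻⁴ / 1.18×10⁻⁴ = 20.2 m/s

20 m s⁻¹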